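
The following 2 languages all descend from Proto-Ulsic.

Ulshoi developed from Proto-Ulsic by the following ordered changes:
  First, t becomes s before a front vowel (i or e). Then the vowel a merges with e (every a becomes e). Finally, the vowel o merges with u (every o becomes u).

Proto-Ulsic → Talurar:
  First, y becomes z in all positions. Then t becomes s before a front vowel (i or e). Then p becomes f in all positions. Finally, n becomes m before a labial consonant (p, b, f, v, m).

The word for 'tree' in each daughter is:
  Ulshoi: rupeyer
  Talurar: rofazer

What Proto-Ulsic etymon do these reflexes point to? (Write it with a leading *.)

*ropayer

Position 5: Ulshoi has y, Talurar has z. Ulshoi preserves y here (none of its changes turn any other segment into y), so the proto-segment is *y.
Position 4: Ulshoi has e, Talurar has a. Talurar preserves a here (none of its changes turn any other segment into a), so the proto-segment is *a.
Position 2: Ulshoi has u, Talurar has o. Talurar preserves o here (none of its changes turn any other segment into o), so the proto-segment is *o.
This points to *ropayer. Verify forward in each daughter:
Ulshoi: *ropayer
  ropayer (rule 1 does not apply)
  ropayer → ropeyer   [vowel merger]
  ropeyer → rupeyer   [vowel merger]
  giving Ulshoi rupeyer.
Talurar: start from *ropayer.
  rule 1 (unconditioned shift): ropayer → ropazer
  rule 2: no change — ropazer
  rule 3 (unconditioned shift): ropazer → rofazer
  rule 4: no change — rofazer
  ⇒ Talurar rofazer
No other proto-form is consistent with every reflex, so the reconstruction is *ropayer.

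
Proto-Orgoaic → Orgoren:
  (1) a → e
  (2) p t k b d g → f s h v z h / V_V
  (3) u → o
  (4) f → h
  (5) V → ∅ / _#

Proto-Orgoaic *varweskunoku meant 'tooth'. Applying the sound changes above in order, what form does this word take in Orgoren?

verweskonoh

Orgoren: *varweskunoku
  varweskunoku → verweskunoku   [vowel merger]
  verweskunoku → verweskunohu   [intervocalic lenition]
  verweskunohu → verweskonoho   [vowel merger]
  verweskonoho (rule 4 does not apply)
  verweskonoho → verweskonoh   [apocope]
  giving Orgoren verweskonoh.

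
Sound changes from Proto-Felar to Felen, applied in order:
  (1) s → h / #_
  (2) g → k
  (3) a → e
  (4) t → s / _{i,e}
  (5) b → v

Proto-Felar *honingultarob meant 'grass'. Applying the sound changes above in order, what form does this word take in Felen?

Felen: *honingultarob
  honingultarob (rule 1 does not apply)
  honingultarob → honinkultarob   [unconditioned shift]
  honinkultarob → honinkulterob   [vowel merger]
  honinkulterob → honinkulserob   [palatalisation]
  honinkulserob → honinkulserov   [unconditioned shift]
  giving Felen honinkulserov.

honinkulserov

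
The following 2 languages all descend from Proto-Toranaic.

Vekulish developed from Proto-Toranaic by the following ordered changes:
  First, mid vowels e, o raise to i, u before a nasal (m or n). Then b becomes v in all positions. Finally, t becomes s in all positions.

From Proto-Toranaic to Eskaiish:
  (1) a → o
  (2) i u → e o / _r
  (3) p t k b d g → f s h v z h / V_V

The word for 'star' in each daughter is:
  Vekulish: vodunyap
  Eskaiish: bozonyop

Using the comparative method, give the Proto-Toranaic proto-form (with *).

*bodonyap

Position 4: Vekulish has u, Eskaiish has o. Taking the neighbouring segments as reconstructed: Vekulish u could go back to *o or *u; Eskaiish o could go back to *a or *o — the one source consistent with every daughter is *o.
Position 3: Vekulish has d, Eskaiish has z. Vekulish preserves d here (none of its changes turn any other segment into d), so the proto-segment is *d.
Position 1: Vekulish has v, Eskaiish has b. Eskaiish preserves b here (none of its changes turn any other segment into b), so the proto-segment is *b.
This points to *bodonyap. Verify forward in each daughter:
Vekulish: *bodonyap > bodunyap > vodunyap  (by pre-nasal raising, unconditioned shift)
Eskaiish: *bodonyap > bodonyop > bozonyop  (by vowel merger, intervocalic lenition)
Only *bodonyap yields all of Vekulish vodunyap, Eskaiish bozonyop.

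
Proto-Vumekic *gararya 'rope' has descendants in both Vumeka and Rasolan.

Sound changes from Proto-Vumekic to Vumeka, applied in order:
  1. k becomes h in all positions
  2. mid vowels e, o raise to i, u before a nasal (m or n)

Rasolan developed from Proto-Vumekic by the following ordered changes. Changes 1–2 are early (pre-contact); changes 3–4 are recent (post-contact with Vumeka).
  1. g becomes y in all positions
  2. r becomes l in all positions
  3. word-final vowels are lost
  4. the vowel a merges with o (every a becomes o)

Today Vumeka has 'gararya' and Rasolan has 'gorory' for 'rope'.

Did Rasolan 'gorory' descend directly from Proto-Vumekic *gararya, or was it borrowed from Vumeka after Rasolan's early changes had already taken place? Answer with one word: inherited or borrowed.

If inherited, *gararya would pass through all of Rasolan's changes:
Rasolan: *gararya > yararya > yalalya > yalaly > yololy  (by unconditioned shift, unconditioned shift, apocope, vowel merger)
If borrowed from Vumeka 'gararya' after the early changes, it would undergo only the recent ones:
  rule 3 (apocope): gararya → garary
  rule 4 (vowel merger): garary → gorory
  ⇒ as a loan: gorory
Rasolan 'gorory' matches the loan outcome 'gorory', not the inherited 'yololy' — it skipped the early Rasolan changes, so it was borrowed from Vumeka.

borrowed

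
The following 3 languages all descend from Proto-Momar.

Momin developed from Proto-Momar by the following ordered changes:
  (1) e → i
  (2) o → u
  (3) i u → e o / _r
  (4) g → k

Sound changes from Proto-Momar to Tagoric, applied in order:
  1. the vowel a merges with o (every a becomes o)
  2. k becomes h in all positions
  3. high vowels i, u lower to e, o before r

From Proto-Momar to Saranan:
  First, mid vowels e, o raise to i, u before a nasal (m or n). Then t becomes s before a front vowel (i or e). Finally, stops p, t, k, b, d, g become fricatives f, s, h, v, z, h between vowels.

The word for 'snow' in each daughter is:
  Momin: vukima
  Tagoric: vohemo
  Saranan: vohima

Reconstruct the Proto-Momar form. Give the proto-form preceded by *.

Position 3: Momin has k, Tagoric has h, Saranan has h. Taking the neighbouring segments as reconstructed: Momin k could go back to *k or *g; Tagoric h could go back to *k or *h; Saranan h could go back to *k or *g or *h — the one source consistent with every daughter is *k.
Position 4: Momin has i, Tagoric has e, Saranan has i. Taking the neighbouring segments as reconstructed: Momin i could go back to *e or *i; Tagoric e can only go back to *e; Saranan i could go back to *e or *i — the one source consistent with every daughter is *e.
This points to *vokema. Verify forward in each daughter:
Momin: *vokema > vokima > vukima  (by vowel merger, vowel merger)
Tagoric: start from *vokema.
  rule 1 (vowel merger): vokema → vokemo
  rule 2 (unconditioned shift): vokemo → vohemo
  rule 3: no change — vohemo
  ⇒ Tagoric vohemo
Saranan: start from *vokema.
  rule 1 (pre-nasal raising): vokema → vokima
  rule 2: no change — vokima
  rule 3 (intervocalic lenition): vokima → vohima
  ⇒ Saranan vohima
No other proto-form is consistent with every reflex, so the reconstruction is *vokema.

*vokema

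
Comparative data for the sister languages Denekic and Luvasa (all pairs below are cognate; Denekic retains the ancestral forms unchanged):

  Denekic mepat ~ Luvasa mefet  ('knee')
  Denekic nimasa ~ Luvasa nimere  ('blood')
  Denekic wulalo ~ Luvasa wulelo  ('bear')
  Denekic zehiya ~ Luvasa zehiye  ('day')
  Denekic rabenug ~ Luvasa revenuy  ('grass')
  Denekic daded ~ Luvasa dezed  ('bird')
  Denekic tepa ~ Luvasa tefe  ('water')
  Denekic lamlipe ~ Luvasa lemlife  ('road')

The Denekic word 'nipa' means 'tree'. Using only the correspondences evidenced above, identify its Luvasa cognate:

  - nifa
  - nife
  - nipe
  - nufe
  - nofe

mepat ~ mefet, tepa ~ tefe — Denekic p corresponds to Luvasa f between vowels (before a back vowel).
nimasa ~ nimere, zehiya ~ zehiye — Denekic a corresponds to Luvasa e word-finally.
Applying these to Denekic 'nipa':
  nipa → nifa   (p→f between vowels (before a back vowel))
  nifa → nife   (a→e word-finally)
So the Luvasa cognate is 'nife'.

nife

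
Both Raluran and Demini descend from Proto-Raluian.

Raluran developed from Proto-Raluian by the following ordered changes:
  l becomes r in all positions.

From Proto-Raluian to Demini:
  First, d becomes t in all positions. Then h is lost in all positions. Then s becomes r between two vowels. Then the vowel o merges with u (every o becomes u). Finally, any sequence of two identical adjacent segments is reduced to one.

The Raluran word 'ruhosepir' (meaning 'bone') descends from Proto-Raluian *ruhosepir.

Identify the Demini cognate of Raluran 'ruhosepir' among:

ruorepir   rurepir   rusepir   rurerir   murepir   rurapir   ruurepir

Demini: *ruhosepir
  ruhosepir (rule 1 does not apply)
  ruhosepir → ruosepir   [h-loss]
  ruosepir → ruorepir   [rhotacism]
  ruorepir → ruurepir   [vowel merger]
  ruurepir → rurepir   [degemination]
  giving Demini rurepir.
The other candidates each miss or misapply at least one Demini change.

rurepir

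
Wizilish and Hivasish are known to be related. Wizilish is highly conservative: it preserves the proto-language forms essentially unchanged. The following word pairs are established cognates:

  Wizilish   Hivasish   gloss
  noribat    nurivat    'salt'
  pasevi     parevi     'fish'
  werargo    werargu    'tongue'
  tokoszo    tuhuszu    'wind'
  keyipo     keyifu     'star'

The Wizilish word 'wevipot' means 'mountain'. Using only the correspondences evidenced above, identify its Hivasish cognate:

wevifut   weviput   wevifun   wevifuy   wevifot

keyipo ~ keyifu — Wizilish p corresponds to Hivasish f between vowels (before a back vowel).
tokoszo ~ tuhuszu — Wizilish o corresponds to Hivasish u after a consonant, before a consonant other than r, m, n, p, b, f, v.
Applying these to Wizilish 'wevipot':
  wevipot → wevifot   (p→f between vowels (before a back vowel))
  wevifot → wevifut   (o→u after a consonant, before a consonant other than r, m, n, p, b, f, v)
So the Hivasish cognate is 'wevifut'.

wevifut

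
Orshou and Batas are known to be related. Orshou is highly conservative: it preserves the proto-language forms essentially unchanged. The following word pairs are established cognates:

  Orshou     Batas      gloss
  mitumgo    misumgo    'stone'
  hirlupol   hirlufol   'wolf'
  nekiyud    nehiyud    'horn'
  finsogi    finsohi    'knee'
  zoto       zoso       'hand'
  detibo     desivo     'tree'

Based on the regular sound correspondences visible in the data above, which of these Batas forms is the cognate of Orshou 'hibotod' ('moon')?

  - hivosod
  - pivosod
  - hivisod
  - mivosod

hivosod

detibo ~ desivo — Orshou b corresponds to Batas v between vowels (before a back vowel).
zoto ~ zoso — Orshou t corresponds to Batas s between vowels (before a back vowel).
Applying these to Orshou 'hibotod':
  hibotod → hivotod   (b→v between vowels (before a back vowel))
  hivotod → hivosod   (t→s between vowels (before a back vowel))
So the Batas cognate is 'hivosod'.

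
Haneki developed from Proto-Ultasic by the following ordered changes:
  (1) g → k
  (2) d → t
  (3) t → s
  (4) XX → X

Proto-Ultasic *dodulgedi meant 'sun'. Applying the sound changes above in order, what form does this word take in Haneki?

Haneki: *dodulgedi
  dodulgedi → dodulkedi   [unconditioned shift]
  dodulkedi → totulketi   [unconditioned shift]
  totulketi → sosulkesi   [unconditioned shift]
  sosulkesi (rule 4 does not apply)
  giving Haneki sosulkesi.

sosulkesi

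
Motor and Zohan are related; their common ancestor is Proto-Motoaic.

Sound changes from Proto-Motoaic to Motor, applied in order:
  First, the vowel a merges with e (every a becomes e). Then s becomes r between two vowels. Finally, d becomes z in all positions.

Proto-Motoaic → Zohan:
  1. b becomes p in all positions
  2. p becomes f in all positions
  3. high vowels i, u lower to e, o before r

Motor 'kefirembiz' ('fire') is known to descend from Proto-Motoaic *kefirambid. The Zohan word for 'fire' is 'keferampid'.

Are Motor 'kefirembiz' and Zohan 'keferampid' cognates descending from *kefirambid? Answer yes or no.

Derive the expected Zohan reflex of *kefirambid:
Zohan: start from *kefirambid.
  rule 1 (unconditioned shift): kefirambid → kefirampid
  rule 2 (unconditioned shift): kefirampid → kefiramfid
  rule 3 (pre-rhotic lowering): kefiramfid → keferamfid
  ⇒ Zohan keferamfid
The regular Zohan reflex would be 'keferamfid', but the attested form is 'keferampid'. The correspondence is irregular, so they are not cognates (the Zohan form has a different source).

no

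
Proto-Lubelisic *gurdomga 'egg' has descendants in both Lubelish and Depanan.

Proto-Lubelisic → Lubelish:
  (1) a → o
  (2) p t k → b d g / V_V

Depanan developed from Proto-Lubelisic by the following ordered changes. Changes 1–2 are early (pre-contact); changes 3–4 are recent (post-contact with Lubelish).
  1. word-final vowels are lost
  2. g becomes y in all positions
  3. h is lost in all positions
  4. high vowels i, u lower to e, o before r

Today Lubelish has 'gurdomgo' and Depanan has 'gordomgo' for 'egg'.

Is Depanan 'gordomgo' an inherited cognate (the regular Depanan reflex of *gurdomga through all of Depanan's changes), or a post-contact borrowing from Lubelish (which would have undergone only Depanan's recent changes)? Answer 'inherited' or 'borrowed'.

If inherited, *gurdomga would pass through all of Depanan's changes:
Depanan: start from *gurdomga.
  rule 1 (apocope): gurdomga → gurdomg
  rule 2 (unconditioned shift): gurdomg → yurdomy
  rule 3: no change — yurdomy
  rule 4 (pre-rhotic lowering): yurdomy → yordomy
  ⇒ Depanan yordomy
If borrowed from Lubelish 'gurdomgo' after the early changes, it would undergo only the recent ones:
  rule 3 (h-loss): no change (gurdomgo)
  rule 4 (pre-rhotic lowering): gurdomgo → gordomgo
  ⇒ as a loan: gordomgo
Depanan 'gordomgo' matches the loan outcome 'gordomgo', not the inherited 'yordomy' — it skipped the early Depanan changes, so it was borrowed from Lubelish.

borrowed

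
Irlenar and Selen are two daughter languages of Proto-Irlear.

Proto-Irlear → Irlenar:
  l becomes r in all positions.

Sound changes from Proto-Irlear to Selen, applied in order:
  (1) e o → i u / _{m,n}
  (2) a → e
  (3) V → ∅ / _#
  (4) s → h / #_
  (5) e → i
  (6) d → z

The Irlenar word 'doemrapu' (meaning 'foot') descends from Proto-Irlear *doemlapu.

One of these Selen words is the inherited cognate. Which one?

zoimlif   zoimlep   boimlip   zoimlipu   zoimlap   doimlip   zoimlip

zoimlip

Selen: start from *doemlapu.
  rule 1 (pre-nasal raising): doemlapu → doimlapu
  rule 2 (vowel merger): doimlapu → doimlepu
  rule 3 (apocope): doimlepu → doimlep
  rule 4: no change — doimlep
  rule 5 (vowel merger): doimlep → doimlip
  rule 6 (unconditioned shift): doimlip → zoimlip
  ⇒ Selen zoimlip
The other candidates each miss or misapply at least one Selen change.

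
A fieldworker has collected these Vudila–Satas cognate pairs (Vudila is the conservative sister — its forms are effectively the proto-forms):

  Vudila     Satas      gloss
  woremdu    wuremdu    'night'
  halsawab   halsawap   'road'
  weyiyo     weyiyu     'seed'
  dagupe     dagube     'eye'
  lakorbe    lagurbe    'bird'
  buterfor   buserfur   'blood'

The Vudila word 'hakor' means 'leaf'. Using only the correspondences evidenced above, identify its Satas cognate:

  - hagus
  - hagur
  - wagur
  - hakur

hagur

lakorbe ~ lagurbe — Vudila k corresponds to Satas g between vowels (before a back vowel).
woremdu ~ wuremdu, lakorbe ~ lagurbe — Vudila o corresponds to Satas u after a consonant, before r.
Applying these to Vudila 'hakor':
  hakor → hagor   (k→g between vowels (before a back vowel))
  hagor → hagur   (o→u after a consonant, before r)
So the Satas cognate is 'hagur'.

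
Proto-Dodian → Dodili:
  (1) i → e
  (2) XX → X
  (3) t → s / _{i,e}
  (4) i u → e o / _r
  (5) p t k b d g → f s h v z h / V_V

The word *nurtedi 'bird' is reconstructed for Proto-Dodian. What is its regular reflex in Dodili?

Dodili: *nurtedi
  nurtedi → nurtede   [vowel merger]
  nurtede (rule 2 does not apply)
  nurtede → nursede   [palatalisation]
  nursede → norsede   [pre-rhotic lowering]
  norsede → norseze   [intervocalic lenition]
  giving Dodili norseze.

norseze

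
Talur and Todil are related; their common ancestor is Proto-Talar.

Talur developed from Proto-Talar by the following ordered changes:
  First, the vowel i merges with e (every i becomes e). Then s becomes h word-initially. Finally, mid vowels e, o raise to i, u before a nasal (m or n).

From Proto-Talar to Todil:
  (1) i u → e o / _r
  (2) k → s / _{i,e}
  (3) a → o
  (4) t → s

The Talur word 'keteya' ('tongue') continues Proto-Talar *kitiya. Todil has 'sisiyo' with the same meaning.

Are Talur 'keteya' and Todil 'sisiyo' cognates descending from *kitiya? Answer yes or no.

yes

Derive the expected Todil reflex of *kitiya:
Todil: *kitiya
  kitiya (rule 1 does not apply)
  kitiya → sitiya   [palatalisation]
  sitiya → sitiyo   [vowel merger]
  sitiyo → sisiyo   [unconditioned shift]
  giving Todil sisiyo.
Todil 'sisiyo' matches the regular reflex exactly, so the pair is cognate.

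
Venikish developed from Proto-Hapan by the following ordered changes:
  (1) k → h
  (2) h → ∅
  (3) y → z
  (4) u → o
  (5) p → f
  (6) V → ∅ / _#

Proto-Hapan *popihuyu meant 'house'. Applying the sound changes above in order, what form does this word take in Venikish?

Venikish: *popihuyu
  popihuyu (rule 1 does not apply)
  popihuyu → popiuyu   [h-loss]
  popiuyu → popiuzu   [unconditioned shift]
  popiuzu → popiozo   [vowel merger]
  popiozo → fofiozo   [unconditioned shift]
  fofiozo → fofioz   [apocope]
  giving Venikish fofioz.

fofioz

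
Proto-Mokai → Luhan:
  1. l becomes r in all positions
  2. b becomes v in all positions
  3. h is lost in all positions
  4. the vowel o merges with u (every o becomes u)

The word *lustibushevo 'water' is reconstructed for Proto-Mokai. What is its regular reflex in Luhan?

Luhan: *lustibushevo > rustibushevo > rustivushevo > rustivusevo > rustivusevu  (by unconditioned shift, unconditioned shift, h-loss, vowel merger)

rustivusevu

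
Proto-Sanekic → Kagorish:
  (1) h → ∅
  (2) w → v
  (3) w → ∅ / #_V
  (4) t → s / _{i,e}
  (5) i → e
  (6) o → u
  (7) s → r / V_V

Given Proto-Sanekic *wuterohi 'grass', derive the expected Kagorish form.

vurerue

Kagorish: *wuterohi > wuteroi > vuteroi > vuseroi > vuseroe > vuserue > vurerue  (by h-loss, unconditioned shift, palatalisation, vowel merger, vowel merger, rhotacism)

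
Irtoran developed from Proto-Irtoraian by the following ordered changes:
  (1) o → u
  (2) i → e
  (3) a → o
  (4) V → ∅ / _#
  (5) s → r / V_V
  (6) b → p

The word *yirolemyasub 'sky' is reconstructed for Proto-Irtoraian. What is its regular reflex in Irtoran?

Irtoran: start from *yirolemyasub.
  rule 1 (vowel merger): yirolemyasub → yirulemyasub
  rule 2 (vowel merger): yirulemyasub → yerulemyasub
  rule 3 (vowel merger): yerulemyasub → yerulemyosub
  rule 4: no change — yerulemyosub
  rule 5 (rhotacism): yerulemyosub → yerulemyorub
  rule 6 (unconditioned shift): yerulemyorub → yerulemyorup
  ⇒ Irtoran yerulemyorup

yerulemyorup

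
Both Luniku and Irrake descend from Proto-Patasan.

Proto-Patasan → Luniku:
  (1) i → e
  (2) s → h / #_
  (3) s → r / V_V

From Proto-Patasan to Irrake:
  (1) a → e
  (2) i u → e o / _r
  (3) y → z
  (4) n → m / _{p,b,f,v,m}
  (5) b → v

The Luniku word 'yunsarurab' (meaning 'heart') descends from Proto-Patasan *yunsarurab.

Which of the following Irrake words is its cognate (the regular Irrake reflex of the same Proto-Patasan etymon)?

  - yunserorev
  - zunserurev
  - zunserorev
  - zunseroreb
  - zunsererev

zunserorev

Irrake: *yunsarurab > yunserureb > yunseroreb > zunseroreb > zunserorev  (by vowel merger, pre-rhotic lowering, unconditioned shift, unconditioned shift)
The other candidates each miss or misapply at least one Irrake change.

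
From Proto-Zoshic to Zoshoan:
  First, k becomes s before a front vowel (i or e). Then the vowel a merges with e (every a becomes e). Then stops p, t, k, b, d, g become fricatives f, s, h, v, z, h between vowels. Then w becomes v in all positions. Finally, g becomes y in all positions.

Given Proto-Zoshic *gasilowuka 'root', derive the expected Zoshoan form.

Zoshoan: *gasilowuka
  gasilowuka (rule 1 does not apply)
  gasilowuka → gesilowuke   [vowel merger]
  gesilowuke → gesilowuhe   [intervocalic lenition]
  gesilowuhe → gesilovuhe   [unconditioned shift]
  gesilovuhe → yesilovuhe   [unconditioned shift]
  giving Zoshoan yesilovuhe.

yesilovuhe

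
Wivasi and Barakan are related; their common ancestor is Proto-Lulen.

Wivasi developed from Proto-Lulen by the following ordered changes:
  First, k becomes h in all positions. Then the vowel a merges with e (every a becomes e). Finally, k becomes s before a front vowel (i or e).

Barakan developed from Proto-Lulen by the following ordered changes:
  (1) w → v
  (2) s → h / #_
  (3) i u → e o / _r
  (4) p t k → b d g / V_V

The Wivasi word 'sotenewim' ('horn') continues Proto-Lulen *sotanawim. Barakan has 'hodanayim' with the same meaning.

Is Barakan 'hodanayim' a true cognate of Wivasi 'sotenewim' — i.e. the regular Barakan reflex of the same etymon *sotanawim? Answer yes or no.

no

Derive the expected Barakan reflex of *sotanawim:
Barakan: *sotanawim > sotanavim > hotanavim > hodanavim  (by unconditioned shift, debuccalisation, intervocalic voicing)
The regular Barakan reflex would be 'hodanavim', but the attested form is 'hodanayim'. The correspondence is irregular, so they are not cognates (the Barakan form has a different source).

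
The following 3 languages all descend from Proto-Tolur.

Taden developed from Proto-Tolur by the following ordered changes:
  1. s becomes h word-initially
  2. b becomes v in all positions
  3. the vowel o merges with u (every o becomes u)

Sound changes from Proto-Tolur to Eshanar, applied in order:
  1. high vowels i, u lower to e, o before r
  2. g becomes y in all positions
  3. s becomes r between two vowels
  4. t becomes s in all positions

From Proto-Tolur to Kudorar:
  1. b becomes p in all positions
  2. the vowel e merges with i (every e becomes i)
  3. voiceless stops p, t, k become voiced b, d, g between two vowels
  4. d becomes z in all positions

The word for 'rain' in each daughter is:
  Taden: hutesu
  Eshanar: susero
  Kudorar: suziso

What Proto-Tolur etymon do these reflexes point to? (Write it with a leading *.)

Position 1: Taden has h, Eshanar has s, Kudorar has s. Kudorar preserves s here (none of its changes turn any other segment into s), so the proto-segment is *s.
Position 6: Taden has u, Eshanar has o, Kudorar has o. Kudorar preserves o here (none of its changes turn any other segment into o), so the proto-segment is *o.
Position 5: Taden has s, Eshanar has r, Kudorar has s. Taden preserves s here (none of its changes turn any other segment into s), so the proto-segment is *s.
Continuing position by position gives *suteso; check it forward:
Taden: *suteso
  suteso → huteso   [debuccalisation]
  huteso (rule 2 does not apply)
  huteso → hutesu   [vowel merger]
  giving Taden hutesu.
Eshanar: *suteso > sutero > susero  (by rhotacism, unconditioned shift)
Kudorar: start from *suteso.
  rule 1: no change — suteso
  rule 2 (vowel merger): suteso → sutiso
  rule 3 (intervocalic voicing): sutiso → sudiso
  rule 4 (unconditioned shift): sudiso → suziso
  ⇒ Kudorar suziso
*suteso is the unique common source.

*suteso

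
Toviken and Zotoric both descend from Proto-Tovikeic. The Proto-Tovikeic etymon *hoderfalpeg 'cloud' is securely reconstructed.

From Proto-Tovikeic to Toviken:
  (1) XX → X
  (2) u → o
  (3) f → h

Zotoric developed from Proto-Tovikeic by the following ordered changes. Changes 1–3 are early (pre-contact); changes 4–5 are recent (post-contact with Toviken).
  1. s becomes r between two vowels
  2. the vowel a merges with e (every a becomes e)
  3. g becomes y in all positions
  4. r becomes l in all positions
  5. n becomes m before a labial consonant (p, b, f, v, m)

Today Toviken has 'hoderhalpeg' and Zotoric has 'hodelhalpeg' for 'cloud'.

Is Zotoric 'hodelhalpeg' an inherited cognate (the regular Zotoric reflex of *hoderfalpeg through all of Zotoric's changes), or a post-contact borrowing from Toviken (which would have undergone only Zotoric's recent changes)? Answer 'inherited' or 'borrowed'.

borrowed

If inherited, *hoderfalpeg would pass through all of Zotoric's changes:
Zotoric: start from *hoderfalpeg.
  rule 1: no change — hoderfalpeg
  rule 2 (vowel merger): hoderfalpeg → hoderfelpeg
  rule 3 (unconditioned shift): hoderfelpeg → hoderfelpey
  rule 4 (unconditioned shift): hoderfelpey → hodelfelpey
  rule 5: no change — hodelfelpey
  ⇒ Zotoric hodelfelpey
If borrowed from Toviken 'hoderhalpeg' after the early changes, it would undergo only the recent ones:
  rule 4 (unconditioned shift): hoderhalpeg → hodelhalpeg
  rule 5 (nasal place assimilation): no change (hodelhalpeg)
  ⇒ as a loan: hodelhalpeg
Zotoric 'hodelhalpeg' matches the loan outcome 'hodelhalpeg', not the inherited 'hodelfelpey' — it skipped the early Zotoric changes, so it was borrowed from Toviken.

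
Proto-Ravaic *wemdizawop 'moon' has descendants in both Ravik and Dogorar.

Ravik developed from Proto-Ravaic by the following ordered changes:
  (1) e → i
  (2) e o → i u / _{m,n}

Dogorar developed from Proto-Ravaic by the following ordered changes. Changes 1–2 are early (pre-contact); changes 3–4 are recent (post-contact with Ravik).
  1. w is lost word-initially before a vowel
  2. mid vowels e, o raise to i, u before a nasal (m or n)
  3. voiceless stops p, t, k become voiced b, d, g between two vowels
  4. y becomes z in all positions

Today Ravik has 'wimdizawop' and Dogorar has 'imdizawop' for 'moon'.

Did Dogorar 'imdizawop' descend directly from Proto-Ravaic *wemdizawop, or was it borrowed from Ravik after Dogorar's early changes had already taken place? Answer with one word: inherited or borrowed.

If inherited, *wemdizawop would pass through all of Dogorar's changes:
Dogorar: *wemdizawop
  wemdizawop → emdizawop   [glide loss]
  emdizawop → imdizawop   [pre-nasal raising]
  imdizawop (rule 3 does not apply)
  imdizawop (rule 4 does not apply)
  giving Dogorar imdizawop.
If borrowed from Ravik 'wimdizawop' after the early changes, it would undergo only the recent ones:
  rule 3 (intervocalic voicing): no change (wimdizawop)
  rule 4 (unconditioned shift): no change (wimdizawop)
  ⇒ as a loan: wimdizawop
Dogorar 'imdizawop' matches the inherited outcome exactly, so it is an inherited cognate, not a loan.

inherited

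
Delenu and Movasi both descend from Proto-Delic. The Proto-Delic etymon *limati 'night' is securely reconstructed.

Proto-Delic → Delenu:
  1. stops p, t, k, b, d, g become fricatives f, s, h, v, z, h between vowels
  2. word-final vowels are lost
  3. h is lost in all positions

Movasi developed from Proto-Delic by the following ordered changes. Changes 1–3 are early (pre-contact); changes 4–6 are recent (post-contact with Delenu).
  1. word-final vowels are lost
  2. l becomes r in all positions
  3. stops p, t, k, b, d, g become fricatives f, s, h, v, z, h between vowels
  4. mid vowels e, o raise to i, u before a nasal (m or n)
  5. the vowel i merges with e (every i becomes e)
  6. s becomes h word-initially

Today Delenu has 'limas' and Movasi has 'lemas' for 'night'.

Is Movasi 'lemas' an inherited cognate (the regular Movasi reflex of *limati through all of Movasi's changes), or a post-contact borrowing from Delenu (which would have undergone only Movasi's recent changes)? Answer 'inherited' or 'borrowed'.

If inherited, *limati would pass through all of Movasi's changes:
Movasi: start from *limati.
  rule 1 (apocope): limati → limat
  rule 2 (unconditioned shift): limat → rimat
  rule 3: no change — rimat
  rule 4: no change — rimat
  rule 5 (vowel merger): rimat → remat
  rule 6: no change — remat
  ⇒ Movasi remat
If borrowed from Delenu 'limas' after the early changes, it would undergo only the recent ones:
  rule 4 (pre-nasal raising): no change (limas)
  rule 5 (vowel merger): limas → lemas
  rule 6 (debuccalisation): no change (lemas)
  ⇒ as a loan: lemas
Movasi 'lemas' matches the loan outcome 'lemas', not the inherited 'remat' — it skipped the early Movasi changes, so it was borrowed from Delenu.

borrowed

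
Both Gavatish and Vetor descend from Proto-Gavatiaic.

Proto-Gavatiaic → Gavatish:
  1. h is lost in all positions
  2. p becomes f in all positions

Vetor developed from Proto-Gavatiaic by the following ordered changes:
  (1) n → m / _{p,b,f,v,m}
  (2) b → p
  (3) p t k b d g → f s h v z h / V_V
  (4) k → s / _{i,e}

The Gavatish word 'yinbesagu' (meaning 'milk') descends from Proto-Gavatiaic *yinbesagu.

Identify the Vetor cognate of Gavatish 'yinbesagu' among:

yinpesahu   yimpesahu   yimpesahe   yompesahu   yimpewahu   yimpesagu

Vetor: *yinbesagu > yimbesagu > yimpesagu > yimpesahu  (by nasal place assimilation, unconditioned shift, intervocalic lenition)
Among the options, 'yimpesahu' alone shows every Vetor change applied in order.

yimpesahu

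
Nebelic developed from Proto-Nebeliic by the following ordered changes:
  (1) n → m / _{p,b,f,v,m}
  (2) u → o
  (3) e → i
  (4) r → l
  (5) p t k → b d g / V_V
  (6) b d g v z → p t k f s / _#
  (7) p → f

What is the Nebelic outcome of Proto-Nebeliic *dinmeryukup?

Nebelic: *dinmeryukup
  dinmeryukup → dimmeryukup   [nasal place assimilation]
  dimmeryukup → dimmeryokop   [vowel merger]
  dimmeryokop → dimmiryokop   [vowel merger]
  dimmiryokop → dimmilyokop   [unconditioned shift]
  dimmilyokop → dimmilyogop   [intervocalic voicing]
  dimmilyogop (rule 6 does not apply)
  dimmilyogop → dimmilyogof   [unconditioned shift]
  giving Nebelic dimmilyogof.

dimmilyogof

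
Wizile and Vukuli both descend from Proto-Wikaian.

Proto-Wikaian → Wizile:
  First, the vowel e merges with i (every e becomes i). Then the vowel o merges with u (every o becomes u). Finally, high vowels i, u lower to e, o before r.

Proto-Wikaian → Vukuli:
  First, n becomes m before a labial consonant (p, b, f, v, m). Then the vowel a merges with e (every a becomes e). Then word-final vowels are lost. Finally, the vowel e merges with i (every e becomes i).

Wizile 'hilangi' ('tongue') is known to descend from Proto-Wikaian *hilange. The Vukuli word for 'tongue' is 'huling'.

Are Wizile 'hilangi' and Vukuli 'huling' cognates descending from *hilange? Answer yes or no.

no

Derive the expected Vukuli reflex of *hilange:
Vukuli: *hilange
  hilange (rule 1 does not apply)
  hilange → hilenge   [vowel merger]
  hilenge → hileng   [apocope]
  hileng → hiling   [vowel merger]
  giving Vukuli hiling.
The regular Vukuli reflex would be 'hiling', but the attested form is 'huling'. The correspondence is irregular, so they are not cognates (the Vukuli form has a different source).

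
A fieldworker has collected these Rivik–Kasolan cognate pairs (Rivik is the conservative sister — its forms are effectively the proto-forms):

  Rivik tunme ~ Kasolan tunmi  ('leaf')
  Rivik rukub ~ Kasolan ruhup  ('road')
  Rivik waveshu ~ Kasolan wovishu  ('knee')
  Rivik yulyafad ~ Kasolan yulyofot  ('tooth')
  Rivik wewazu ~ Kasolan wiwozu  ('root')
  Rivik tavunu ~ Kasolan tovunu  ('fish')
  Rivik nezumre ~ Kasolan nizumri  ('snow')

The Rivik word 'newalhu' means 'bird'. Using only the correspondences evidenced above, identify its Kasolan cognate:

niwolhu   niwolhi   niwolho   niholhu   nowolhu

waveshu ~ wovishu, wewazu ~ wiwozu — Rivik e corresponds to Kasolan i after a consonant, before a consonant other than r, m, n, p, b, f, v.
yulyafad ~ yulyofot, wewazu ~ wiwozu — Rivik a corresponds to Kasolan o after a consonant, before a consonant other than r, m, n, p, b, f, v.
Applying these to Rivik 'newalhu':
  newalhu → niwalhu   (e→i after a consonant, before a consonant other than r, m, n, p, b, f, v)
  niwalhu → niwolhu   (a→o after a consonant, before a consonant other than r, m, n, p, b, f, v)
So the Kasolan cognate is 'niwolhu'.

niwolhu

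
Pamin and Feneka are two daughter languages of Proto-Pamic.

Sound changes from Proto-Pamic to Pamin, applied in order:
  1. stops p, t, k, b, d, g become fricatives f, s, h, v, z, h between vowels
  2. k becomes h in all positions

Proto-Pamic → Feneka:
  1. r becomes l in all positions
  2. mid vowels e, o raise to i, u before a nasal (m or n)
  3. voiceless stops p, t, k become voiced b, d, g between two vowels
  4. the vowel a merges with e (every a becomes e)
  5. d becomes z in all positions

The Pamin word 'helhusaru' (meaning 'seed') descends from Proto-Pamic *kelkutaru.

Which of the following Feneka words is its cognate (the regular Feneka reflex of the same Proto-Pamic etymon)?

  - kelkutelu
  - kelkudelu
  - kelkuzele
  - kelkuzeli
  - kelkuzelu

kelkuzelu

Feneka: *kelkutaru
  kelkutaru → kelkutalu   [unconditioned shift]
  kelkutalu (rule 2 does not apply)
  kelkutalu → kelkudalu   [intervocalic voicing]
  kelkudalu → kelkudelu   [vowel merger]
  kelkudelu → kelkuzelu   [unconditioned shift]
  giving Feneka kelkuzelu.
Only 'kelkuzelu' matches the regular Feneka development of *kelkutaru.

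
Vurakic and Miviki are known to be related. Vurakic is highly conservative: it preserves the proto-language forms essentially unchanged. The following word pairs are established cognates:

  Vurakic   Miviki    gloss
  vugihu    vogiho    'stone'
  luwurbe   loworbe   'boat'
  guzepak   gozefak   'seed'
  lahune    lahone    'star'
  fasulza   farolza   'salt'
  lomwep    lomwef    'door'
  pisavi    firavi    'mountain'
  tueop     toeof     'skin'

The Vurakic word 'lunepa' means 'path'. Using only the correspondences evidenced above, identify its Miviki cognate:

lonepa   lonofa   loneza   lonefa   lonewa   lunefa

lonefa

lahune ~ lahone — Vurakic u corresponds to Miviki o after a consonant, before a nasal.
guzepak ~ gozefak — Vurakic p corresponds to Miviki f between vowels (before a back vowel).
Applying these to Vurakic 'lunepa':
  lunepa → lonepa   (u→o after a consonant, before a nasal)
  lonepa → lonefa   (p→f between vowels (before a back vowel))
So the Miviki cognate is 'lonefa'.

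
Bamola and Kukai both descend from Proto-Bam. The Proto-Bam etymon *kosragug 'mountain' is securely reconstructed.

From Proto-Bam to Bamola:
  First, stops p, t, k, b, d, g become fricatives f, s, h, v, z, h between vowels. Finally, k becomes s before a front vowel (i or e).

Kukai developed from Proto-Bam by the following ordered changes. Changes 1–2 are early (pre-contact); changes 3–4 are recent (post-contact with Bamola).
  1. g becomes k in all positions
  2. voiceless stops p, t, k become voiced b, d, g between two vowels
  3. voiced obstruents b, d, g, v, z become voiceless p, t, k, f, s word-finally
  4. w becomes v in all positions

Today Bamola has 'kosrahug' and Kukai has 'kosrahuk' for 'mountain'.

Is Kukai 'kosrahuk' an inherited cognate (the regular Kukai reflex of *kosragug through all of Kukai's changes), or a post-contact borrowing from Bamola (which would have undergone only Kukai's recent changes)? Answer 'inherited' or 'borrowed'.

borrowed

If inherited, *kosragug would pass through all of Kukai's changes:
Kukai: *kosragug > kosrakuk > kosraguk  (by unconditioned shift, intervocalic voicing)
If borrowed from Bamola 'kosrahug' after the early changes, it would undergo only the recent ones:
  rule 3 (final devoicing): kosrahug → kosrahuk
  rule 4 (unconditioned shift): no change (kosrahuk)
  ⇒ as a loan: kosrahuk
Kukai 'kosrahuk' matches the loan outcome 'kosrahuk', not the inherited 'kosraguk' — it skipped the early Kukai changes, so it was borrowed from Bamola.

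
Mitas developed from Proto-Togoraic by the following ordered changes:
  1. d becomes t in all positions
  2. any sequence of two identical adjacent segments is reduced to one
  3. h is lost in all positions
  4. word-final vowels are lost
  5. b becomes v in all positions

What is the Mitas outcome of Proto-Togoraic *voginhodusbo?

voginotusv

Mitas: *voginhodusbo > voginhotusbo > voginotusbo > voginotusb > voginotusv  (by unconditioned shift, h-loss, apocope, unconditioned shift)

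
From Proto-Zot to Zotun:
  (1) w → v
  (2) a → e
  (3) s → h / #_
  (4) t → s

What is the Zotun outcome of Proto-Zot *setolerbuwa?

Zotun: *setolerbuwa > setolerbuva > setolerbuve > hetolerbuve > hesolerbuve  (by unconditioned shift, vowel merger, debuccalisation, unconditioned shift)

hesolerbuve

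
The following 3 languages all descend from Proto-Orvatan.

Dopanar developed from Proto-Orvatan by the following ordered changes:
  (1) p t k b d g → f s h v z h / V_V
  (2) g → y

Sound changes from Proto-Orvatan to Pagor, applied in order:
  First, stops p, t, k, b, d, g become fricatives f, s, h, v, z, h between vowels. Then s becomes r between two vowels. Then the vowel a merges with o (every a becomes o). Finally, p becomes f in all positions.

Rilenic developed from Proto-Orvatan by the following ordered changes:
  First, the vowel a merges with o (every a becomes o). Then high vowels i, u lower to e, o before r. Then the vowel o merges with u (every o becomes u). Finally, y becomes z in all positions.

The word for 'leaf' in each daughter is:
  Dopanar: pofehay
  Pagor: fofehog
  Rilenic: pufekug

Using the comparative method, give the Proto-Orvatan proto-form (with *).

*pofekag

Position 1: Dopanar has p, Pagor has f, Rilenic has p. Dopanar preserves p here (none of its changes turn any other segment into p), so the proto-segment is *p.
Position 6: Dopanar has a, Pagor has o, Rilenic has u. Dopanar preserves a here (none of its changes turn any other segment into a), so the proto-segment is *a.
Continuing position by position gives *pofekag; check it forward:
Dopanar: *pofekag > pofehag > pofehay  (by intervocalic lenition, unconditioned shift)
Pagor: *pofekag > pofehag > pofehog > fofehog  (by intervocalic lenition, vowel merger, unconditioned shift)
Rilenic: *pofekag
  pofekag → pofekog   [vowel merger]
  pofekog (rule 2 does not apply)
  pofekog → pufekug   [vowel merger]
  pufekug (rule 4 does not apply)
  giving Rilenic pufekug.
Only *pofekag yields all of Dopanar pofehay, Pagor fofehog, Rilenic pufekug.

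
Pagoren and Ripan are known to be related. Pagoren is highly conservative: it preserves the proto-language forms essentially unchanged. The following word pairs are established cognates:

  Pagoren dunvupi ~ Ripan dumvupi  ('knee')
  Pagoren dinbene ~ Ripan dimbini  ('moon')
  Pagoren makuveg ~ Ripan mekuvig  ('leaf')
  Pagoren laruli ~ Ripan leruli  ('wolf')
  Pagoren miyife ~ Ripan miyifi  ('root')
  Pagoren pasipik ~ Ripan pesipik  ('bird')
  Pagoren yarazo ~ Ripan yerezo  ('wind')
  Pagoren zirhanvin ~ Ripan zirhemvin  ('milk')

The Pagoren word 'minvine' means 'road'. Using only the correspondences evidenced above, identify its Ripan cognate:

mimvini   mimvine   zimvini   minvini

mimvini

dunvupi ~ dumvupi, zirhanvin ~ zirhemvin — Pagoren n corresponds to Ripan m after a vowel, before a labial obstruent.
dinbene ~ dimbini, miyife ~ miyifi — Pagoren e corresponds to Ripan i word-finally.
Applying these to Pagoren 'minvine':
  minvine → mimvine   (n→m after a vowel, before a labial obstruent)
  mimvine → mimvini   (e→i word-finally)
So the Ripan cognate is 'mimvini'.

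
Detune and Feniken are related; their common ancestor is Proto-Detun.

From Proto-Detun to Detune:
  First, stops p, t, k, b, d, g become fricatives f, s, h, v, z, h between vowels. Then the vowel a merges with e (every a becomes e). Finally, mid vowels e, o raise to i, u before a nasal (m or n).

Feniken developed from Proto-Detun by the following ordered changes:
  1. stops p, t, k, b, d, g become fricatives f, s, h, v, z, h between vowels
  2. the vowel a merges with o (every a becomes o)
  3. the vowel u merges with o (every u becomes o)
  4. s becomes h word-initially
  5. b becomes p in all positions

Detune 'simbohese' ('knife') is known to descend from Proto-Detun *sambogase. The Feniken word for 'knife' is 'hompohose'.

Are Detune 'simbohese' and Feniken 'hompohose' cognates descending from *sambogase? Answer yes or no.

yes

Derive the expected Feniken reflex of *sambogase:
Feniken: *sambogase
  sambogase → sambohase   [intervocalic lenition]
  sambohase → sombohose   [vowel merger]
  sombohose (rule 3 does not apply)
  sombohose → hombohose   [debuccalisation]
  hombohose → hompohose   [unconditioned shift]
  giving Feniken hompohose.
Feniken 'hompohose' matches the regular reflex exactly, so the pair is cognate.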